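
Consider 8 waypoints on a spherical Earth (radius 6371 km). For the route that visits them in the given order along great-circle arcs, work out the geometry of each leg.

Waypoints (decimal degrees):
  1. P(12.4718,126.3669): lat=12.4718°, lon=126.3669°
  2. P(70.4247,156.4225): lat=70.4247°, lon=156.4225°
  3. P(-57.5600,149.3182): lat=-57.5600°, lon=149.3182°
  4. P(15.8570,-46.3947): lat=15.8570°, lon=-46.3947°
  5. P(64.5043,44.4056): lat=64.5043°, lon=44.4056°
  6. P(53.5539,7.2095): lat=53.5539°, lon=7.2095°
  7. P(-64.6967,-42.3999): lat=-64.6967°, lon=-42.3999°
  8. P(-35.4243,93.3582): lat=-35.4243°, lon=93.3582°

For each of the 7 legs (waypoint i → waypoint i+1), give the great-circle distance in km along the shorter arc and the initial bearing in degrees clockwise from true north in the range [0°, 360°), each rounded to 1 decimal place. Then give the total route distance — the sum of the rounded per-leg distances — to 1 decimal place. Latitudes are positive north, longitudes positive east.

Leg 1: φ1=0.2176740, φ2=1.2291429, Δφ=1.0114689, Δλ=0.5245692 rad; a=sin²(Δφ/2)+cosφ1·cosφ2·sin²(Δλ/2)=0.2566854877; c=2·atan2(√a, √(1-a))=1.062569418; dist=6371·c=6769.630 ≈ 6769.6 km; running total=6769.6 km
Leg 1 bearing: y=sinΔλ·cosφ2=0.16780420, x=cosφ1·sinφ2-sinφ1·cosφ2·cosΔλ=0.85734121; θ=atan2(y, x)=11.0743° ≈ 11.1°
Leg 2: φ1=1.2291429, φ2=-1.0046115, Δφ=-2.2337544, Δλ=-0.1239934 rad; a=sin²(Δφ/2)+cosφ1·cosφ2·sin²(Δλ/2)=0.8084154136; c=2·atan2(√a, √(1-a))=2.235506233; dist=6371·c=14242.410 ≈ 14242.4 km; running total=21012.0 km
Leg 2 bearing: y=sinΔλ·cosφ2=-0.06634177, x=cosφ1·sinφ2-sinφ1·cosφ2·cosΔλ=-0.78429491; θ=atan2(y, x)=-175.1650° <0 so +360° → 184.8350° ≈ 184.8°
Leg 3: φ1=-1.0046115, φ2=0.2767569, Δφ=1.2813684, Δλ=-3.4158345 rad; a=sin²(Δφ/2)+cosφ1·cosφ2·sin²(Δλ/2)=0.8636603518; c=2·atan2(√a, √(1-a))=2.385206172; dist=6371·c=15196.149 ≈ 15196.1 km; running total=36208.1 km
Leg 3 bearing: y=sinΔλ·cosφ2=0.26051168, x=cosφ1·sinφ2-sinφ1·cosφ2·cosΔλ=-0.63493169; θ=atan2(y, x)=157.6917° ≈ 157.7°
Leg 4: φ1=0.2767569, φ2=1.1258124, Δφ=0.8490556, Δλ=1.5847642 rad; a=sin²(Δφ/2)+cosφ1·cosφ2·sin²(Δλ/2)=0.3795772737; c=2·atan2(√a, √(1-a))=1.327559475; dist=6371·c=8457.881 ≈ 8457.9 km; running total=44666.0 km
Leg 4 bearing: y=sinΔλ·cosφ2=0.43040137, x=cosφ1·sinφ2-sinφ1·cosφ2·cosΔλ=0.86991271; θ=atan2(y, x)=26.3245° ≈ 26.3°
Leg 5: φ1=1.1258124, φ2=0.9346919, Δφ=-0.1911205, Δλ=-0.6491944 rad; a=sin²(Δφ/2)+cosφ1·cosφ2·sin²(Δλ/2)=0.0351136009; c=2·atan2(√a, √(1-a))=0.377001136; dist=6371·c=2401.874 ≈ 2401.9 km; running total=47067.9 km
Leg 5 bearing: y=sinΔλ·cosφ2=-0.35913975, x=cosφ1·sinφ2-sinφ1·cosφ2·cosΔλ=-0.08087756; θ=atan2(y, x)=-102.6912° <0 so +360° → 257.3088° ≈ 257.3°
Leg 6: φ1=0.9346919, φ2=-1.1291704, Δφ=-2.0638623, Δλ=-0.8658474 rad; a=sin²(Δφ/2)+cosφ1·cosφ2·sin²(Δλ/2)=0.7813532188; c=2·atan2(√a, √(1-a))=2.168452448; dist=6371·c=13815.211 ≈ 13815.2 km; running total=60883.1 km
Leg 6 bearing: y=sinΔλ·cosφ2=-0.32553448, x=cosφ1·sinφ2-sinφ1·cosφ2·cosΔλ=-0.75986102; θ=atan2(y, x)=-156.8091° <0 so +360° → 203.1909° ≈ 203.2°
Leg 7: φ1=-1.1291704, φ2=-0.6182707, Δφ=0.5108998, Δλ=2.3694258 rad; a=sin²(Δφ/2)+cosφ1·cosφ2·sin²(Δλ/2)=0.3627489902; c=2·atan2(√a, √(1-a))=1.292724536; dist=6371·c=8235.948 ≈ 8235.9 km; running total=69119.0 km
Leg 7 bearing: y=sinΔλ·cosφ2=0.56853439, x=cosφ1·sinφ2-sinφ1·cosφ2·cosΔλ=-0.77551099; θ=atan2(y, x)=143.7545° ≈ 143.8°

Leg 1: dist=6769.6 km, bearing=11.1°
Leg 2: dist=14242.4 km, bearing=184.8°
Leg 3: dist=15196.1 km, bearing=157.7°
Leg 4: dist=8457.9 km, bearing=26.3°
Leg 5: dist=2401.9 km, bearing=257.3°
Leg 6: dist=13815.2 km, bearing=203.2°
Leg 7: dist=8235.9 km, bearing=143.8°
Total: 69119.0 km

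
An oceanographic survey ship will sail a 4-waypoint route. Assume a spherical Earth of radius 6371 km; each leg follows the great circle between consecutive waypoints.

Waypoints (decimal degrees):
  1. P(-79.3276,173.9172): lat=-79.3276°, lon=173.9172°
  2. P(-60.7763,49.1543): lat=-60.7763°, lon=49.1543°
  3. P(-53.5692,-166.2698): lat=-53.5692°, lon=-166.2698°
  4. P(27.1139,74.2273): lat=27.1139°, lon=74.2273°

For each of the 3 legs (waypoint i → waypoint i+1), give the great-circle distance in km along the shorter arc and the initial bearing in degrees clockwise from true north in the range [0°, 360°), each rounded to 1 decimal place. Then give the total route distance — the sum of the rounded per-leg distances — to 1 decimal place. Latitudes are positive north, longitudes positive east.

Leg 1: φ1=-1.3845278, φ2=-1.0607465, Δφ=0.3237813, Δλ=-2.1775234 rad; a=sin²(Δφ/2)+cosφ1·cosφ2·sin²(Δλ/2)=0.0969645459; c=2·atan2(√a, √(1-a))=0.633313562; dist=6371·c=4034.841 ≈ 4034.8 km; running total=4034.8 km
Leg 1 bearing: y=sinΔλ·cosφ2=-0.40108237, x=cosφ1·sinφ2-sinφ1·cosφ2·cosΔλ=-0.43518113; θ=atan2(y, x)=-137.3349° <0 so +360° → 222.6651° ≈ 222.7°
Leg 2: φ1=-1.0607465, φ2=-0.9349589, Δφ=0.1257876, Δλ=-3.7598598 rad; a=sin²(Δφ/2)+cosφ1·cosφ2·sin²(Δλ/2)=0.2670456160; c=2·atan2(√a, √(1-a))=1.086134942; dist=6371·c=6919.766 ≈ 6919.8 km; running total=10954.6 km
Leg 2 bearing: y=sinΔλ·cosφ2=0.34421056, x=cosφ1·sinφ2-sinφ1·cosφ2·cosΔλ=-0.81513687; θ=atan2(y, x)=157.1070° ≈ 157.1°
Leg 3: φ1=-0.9349589, φ2=0.4732268, Δφ=1.4081857, Δλ=4.1974662 rad; a=sin²(Δφ/2)+cosφ1·cosφ2·sin²(Δλ/2)=0.8135031943; c=2·atan2(√a, √(1-a))=2.248500747; dist=6371·c=14325.198 ≈ 14325.2 km; running total=25279.8 km
Leg 3 bearing: y=sinΔλ·cosφ2=-0.77468339, x=cosφ1·sinφ2-sinφ1·cosφ2·cosΔλ=-0.08202826; θ=atan2(y, x)=-96.0443° <0 so +360° → 263.9557° ≈ 264.0°

Leg 1: dist=4034.8 km, bearing=222.7°
Leg 2: dist=6919.8 km, bearing=157.1°
Leg 3: dist=14325.2 km, bearing=264.0°
Total: 25279.8 km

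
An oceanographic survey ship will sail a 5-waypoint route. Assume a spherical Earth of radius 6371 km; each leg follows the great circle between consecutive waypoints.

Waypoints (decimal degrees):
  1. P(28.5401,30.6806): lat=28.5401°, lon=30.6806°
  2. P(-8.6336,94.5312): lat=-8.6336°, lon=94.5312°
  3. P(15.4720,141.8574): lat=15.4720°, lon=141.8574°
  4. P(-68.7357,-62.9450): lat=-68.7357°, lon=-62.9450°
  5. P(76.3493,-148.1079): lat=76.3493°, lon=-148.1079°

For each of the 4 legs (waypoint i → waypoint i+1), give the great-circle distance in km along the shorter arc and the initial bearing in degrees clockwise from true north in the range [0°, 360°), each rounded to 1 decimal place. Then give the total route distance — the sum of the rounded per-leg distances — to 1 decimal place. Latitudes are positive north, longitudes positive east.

Leg 1: φ1=0.4981187, φ2=-0.1506847, Δφ=-0.6488035, Δλ=1.1144032 rad; a=sin²(Δφ/2)+cosφ1·cosφ2·sin²(Δλ/2)=0.3444745304; c=2·atan2(√a, √(1-a))=1.254497700; dist=6371·c=7992.405 ≈ 7992.4 km; running total=7992.4 km
Leg 1 bearing: y=sinΔλ·cosφ2=0.88747625, x=cosφ1·sinφ2-sinφ1·cosφ2·cosΔλ=-0.34004885; θ=atan2(y, x)=110.9650° ≈ 111.0°
Leg 2: φ1=-0.1506847, φ2=0.2700373, Δφ=0.4207221, Δλ=0.8259980 rad; a=sin²(Δφ/2)+cosφ1·cosφ2·sin²(Δλ/2)=0.1970941930; c=2·atan2(√a, √(1-a))=0.920010737; dist=6371·c=5861.388 ≈ 5861.4 km; running total=13853.8 km
Leg 2 bearing: y=sinΔλ·cosφ2=0.70858077, x=cosφ1·sinφ2-sinφ1·cosφ2·cosΔλ=0.36180876; θ=atan2(y, x)=62.9507° ≈ 63.0°
Leg 3: φ1=0.2700373, φ2=-1.1996643, Δφ=-1.4697016, Δλ=-3.5744762 rad; a=sin²(Δφ/2)+cosφ1·cosφ2·sin²(Δλ/2)=0.7829462598; c=2·atan2(√a, √(1-a))=2.172311704; dist=6371·c=13839.798 ≈ 13839.8 km; running total=27693.6 km
Leg 3 bearing: y=sinΔλ·cosφ2=0.15213675, x=cosφ1·sinφ2-sinφ1·cosφ2·cosΔλ=-0.81032097; θ=atan2(y, x)=169.3666° ≈ 169.4°
Leg 4: φ1=-1.1996643, φ2=1.3325467, Δφ=2.5322109, Δλ=-1.4863730 rad; a=sin²(Δφ/2)+cosφ1·cosφ2·sin²(Δλ/2)=0.9491878956; c=2·atan2(√a, √(1-a))=2.686853868; dist=6371·c=17117.946 ≈ 17117.9 km; running total=44811.5 km
Leg 4 bearing: y=sinΔλ·cosφ2=-0.23516156, x=cosφ1·sinφ2-sinφ1·cosφ2·cosΔλ=0.37097167; θ=atan2(y, x)=-32.3709° <0 so +360° → 327.6291° ≈ 327.6°

Leg 1: dist=7992.4 km, bearing=111.0°
Leg 2: dist=5861.4 km, bearing=63.0°
Leg 3: dist=13839.8 km, bearing=169.4°
Leg 4: dist=17117.9 km, bearing=327.6°
Total: 44811.5 km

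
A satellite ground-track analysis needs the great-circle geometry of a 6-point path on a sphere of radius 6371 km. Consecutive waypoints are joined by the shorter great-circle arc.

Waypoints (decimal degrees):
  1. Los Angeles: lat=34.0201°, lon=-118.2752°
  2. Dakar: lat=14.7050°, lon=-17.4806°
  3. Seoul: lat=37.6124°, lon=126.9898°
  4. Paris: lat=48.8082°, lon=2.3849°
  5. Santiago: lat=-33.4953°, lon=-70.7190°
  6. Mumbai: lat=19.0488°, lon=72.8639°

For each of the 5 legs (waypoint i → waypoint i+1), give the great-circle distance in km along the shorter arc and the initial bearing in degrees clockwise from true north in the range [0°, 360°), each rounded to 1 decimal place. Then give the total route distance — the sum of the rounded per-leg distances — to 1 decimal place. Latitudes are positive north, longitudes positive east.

Leg 1: φ1=0.5937628, φ2=0.2566507, Δφ=-0.3371121, Δλ=1.7591976 rad; a=sin²(Δφ/2)+cosφ1·cosφ2·sin²(Δλ/2)=0.5040637182; c=2·atan2(√a, √(1-a))=1.578923853; dist=6371·c=10059.324 ≈ 10059.3 km; running total=10059.3 km
Leg 1 bearing: y=sinΔλ·cosφ2=0.95013010, x=cosφ1·sinφ2-sinφ1·cosφ2·cosΔλ=0.31174787; θ=atan2(y, x)=71.8348° ≈ 71.8°
Leg 2: φ1=0.2566507, φ2=0.6564602, Δφ=0.3998096, Δλ=2.5214842 rad; a=sin²(Δφ/2)+cosφ1·cosφ2·sin²(Δλ/2)=0.7343150288; c=2·atan2(√a, √(1-a))=2.058535695; dist=6371·c=13114.931 ≈ 13114.9 km; running total=23174.2 km
Leg 2 bearing: y=sinΔλ·cosφ2=0.46034136, x=cosφ1·sinφ2-sinφ1·cosφ2·cosΔλ=0.75397063; θ=atan2(y, x)=31.4064° ≈ 31.4°
Leg 3: φ1=0.6564602, φ2=0.8518638, Δφ=0.1954036, Δλ=-2.1747658 rad; a=sin²(Δφ/2)+cosφ1·cosφ2·sin²(Δλ/2)=0.4185061302; c=2·atan2(√a, √(1-a))=1.407078193; dist=6371·c=8964.495 ≈ 8964.5 km; running total=32138.7 km
Leg 3 bearing: y=sinΔλ·cosφ2=-0.54207062, x=cosφ1·sinφ2-sinφ1·cosφ2·cosΔλ=0.82437518; θ=atan2(y, x)=-33.3271° <0 so +360° → 326.6729° ≈ 326.7°
Leg 4: φ1=0.8518638, φ2=-0.5846033, Δφ=-1.4364671, Δλ=-1.2759038 rad; a=sin²(Δφ/2)+cosφ1·cosφ2·sin²(Δλ/2)=0.6278324284; c=2·atan2(√a, √(1-a))=1.829331680; dist=6371·c=11654.672 ≈ 11654.7 km; running total=43793.4 km
Leg 4 bearing: y=sinΔλ·cosφ2=-0.79793310, x=cosφ1·sinφ2-sinφ1·cosφ2·cosΔλ=-0.54583720; θ=atan2(y, x)=-124.3746° <0 so +360° → 235.6254° ≈ 235.6°
Leg 5: φ1=-0.5846033, φ2=0.3324643, Δφ=0.9170675, Δλ=2.5059944 rad; a=sin²(Δφ/2)+cosφ1·cosφ2·sin²(Δλ/2)=0.9072229132; c=2·atan2(√a, √(1-a))=2.522569803; dist=6371·c=16071.292 ≈ 16071.3 km; running total=59864.7 km
Leg 5 bearing: y=sinΔλ·cosφ2=0.56115087, x=cosφ1·sinφ2-sinφ1·cosφ2·cosΔλ=-0.14760657; θ=atan2(y, x)=104.7374° ≈ 104.7°

Leg 1: dist=10059.3 km, bearing=71.8°
Leg 2: dist=13114.9 km, bearing=31.4°
Leg 3: dist=8964.5 km, bearing=326.7°
Leg 4: dist=11654.7 km, bearing=235.6°
Leg 5: dist=16071.3 km, bearing=104.7°
Total: 59864.7 km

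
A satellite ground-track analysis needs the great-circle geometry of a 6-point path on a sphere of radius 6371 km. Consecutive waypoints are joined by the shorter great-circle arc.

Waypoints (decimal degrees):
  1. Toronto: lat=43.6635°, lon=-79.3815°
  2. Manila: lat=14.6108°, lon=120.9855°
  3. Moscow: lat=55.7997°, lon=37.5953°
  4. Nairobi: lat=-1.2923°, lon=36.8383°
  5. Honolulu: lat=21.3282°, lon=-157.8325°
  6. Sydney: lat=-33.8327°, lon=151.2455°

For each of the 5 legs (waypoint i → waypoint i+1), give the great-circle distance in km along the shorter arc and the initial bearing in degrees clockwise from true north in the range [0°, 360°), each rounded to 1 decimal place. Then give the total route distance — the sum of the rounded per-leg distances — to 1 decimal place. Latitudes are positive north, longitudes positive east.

Leg 1: φ1=0.7620718, φ2=0.2550066, Δφ=-0.5070653, Δλ=3.4970639 rad; a=sin²(Δφ/2)+cosφ1·cosφ2·sin²(Δλ/2)=0.7410451072; c=2·atan2(√a, √(1-a))=2.073835236; dist=6371·c=13212.404 ≈ 13212.4 km; running total=13212.4 km
Leg 1 bearing: y=sinΔλ·cosφ2=-0.33677736, x=cosφ1·sinφ2-sinφ1·cosφ2·cosΔλ=0.80880778; θ=atan2(y, x)=-22.6062° <0 so +360° → 337.3938° ≈ 337.4°
Leg 2: φ1=0.2550066, φ2=0.9738885, Δφ=0.7188819, Δλ=-1.4554336 rad; a=sin²(Δφ/2)+cosφ1·cosφ2·sin²(Δλ/2)=0.3643801240; c=2·atan2(√a, √(1-a))=1.296115490; dist=6371·c=8257.552 ≈ 8257.6 km; running total=21470.0 km
Leg 2 bearing: y=sinΔλ·cosφ2=-0.55835156, x=cosφ1·sinφ2-sinφ1·cosφ2·cosΔλ=0.78401054; θ=atan2(y, x)=-35.4575° <0 so +360° → 324.5425° ≈ 324.5°
Leg 3: φ1=0.9738885, φ2=-0.0225549, Δφ=-0.9964434, Δλ=-0.0132121 rad; a=sin²(Δφ/2)+cosφ1·cosφ2·sin²(Δλ/2)=0.2283786842; c=2·atan2(√a, √(1-a))=0.996501795; dist=6371·c=6348.713 ≈ 6348.7 km; running total=27818.7 km
Leg 3 bearing: y=sinΔλ·cosφ2=-0.01320840, x=cosφ1·sinφ2-sinφ1·cosφ2·cosΔλ=-0.83947185; θ=atan2(y, x)=-179.0986° <0 so +360° → 180.9014° ≈ 180.9°
Leg 4: φ1=-0.0225549, φ2=0.3722473, Δφ=0.3948022, Δλ=-3.3976464 rad; a=sin²(Δφ/2)+cosφ1·cosφ2·sin²(Δλ/2)=0.9545578593; c=2·atan2(√a, √(1-a))=2.711952544; dist=6371·c=17277.8497 ≈ 17277.8 km; running total=45096.5 km
Leg 4 bearing: y=sinΔλ·cosφ2=0.23591943, x=cosφ1·sinφ2-sinφ1·cosφ2·cosΔλ=0.34329380; θ=atan2(y, x)=34.4977° ≈ 34.5°
Leg 5: φ1=0.3722473, φ2=-0.5904920, Δφ=-0.9627393, Δλ=5.3944287 rad; a=sin²(Δφ/2)+cosφ1·cosφ2·sin²(Δλ/2)=0.3573655730; c=2·atan2(√a, √(1-a))=1.281509400; dist=6371·c=8164.496 ≈ 8164.5 km; running total=53261.0 km
Leg 5 bearing: y=sinΔλ·cosφ2=-0.64483713, x=cosφ1·sinφ2-sinφ1·cosφ2·cosΔλ=-0.70908868; θ=atan2(y, x)=-137.7170° <0 so +360° → 222.2830° ≈ 222.3°

Leg 1: dist=13212.4 km, bearing=337.4°
Leg 2: dist=8257.6 km, bearing=324.5°
Leg 3: dist=6348.7 km, bearing=180.9°
Leg 4: dist=17277.8 km, bearing=34.5°
Leg 5: dist=8164.5 km, bearing=222.3°
Total: 53261.0 km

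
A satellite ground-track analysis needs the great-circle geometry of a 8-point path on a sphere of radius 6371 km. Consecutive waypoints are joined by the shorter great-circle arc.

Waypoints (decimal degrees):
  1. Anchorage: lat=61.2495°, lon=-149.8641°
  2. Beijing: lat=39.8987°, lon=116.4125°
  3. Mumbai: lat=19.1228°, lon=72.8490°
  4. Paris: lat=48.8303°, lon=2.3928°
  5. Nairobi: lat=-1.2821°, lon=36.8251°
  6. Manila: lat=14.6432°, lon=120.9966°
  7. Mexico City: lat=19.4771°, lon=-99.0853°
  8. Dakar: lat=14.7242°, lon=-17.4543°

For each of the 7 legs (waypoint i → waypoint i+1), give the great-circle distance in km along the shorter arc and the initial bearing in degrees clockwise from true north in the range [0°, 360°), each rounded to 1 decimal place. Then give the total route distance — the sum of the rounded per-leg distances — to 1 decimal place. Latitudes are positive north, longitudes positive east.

Leg 1: dist=6385.4 km, bearing=294.7°
Leg 2: dist=4743.8 km, bearing=253.9°
Leg 3: dist=7000.5 km, bearing=315.9°
Leg 4: dist=6478.9 km, bearing=138.3°
Leg 5: dist=9416.9 km, bearing=75.2°
Leg 6: dist=14216.5 km, bearing=50.2°
Leg 7: dist=8611.0 km, bearing=78.6°
Total: 56853.0 km

Leg 1: φ1=1.0690054, φ2=0.6963637, Δφ=-0.3726418, Δλ=4.6474034 rad; a=sin²(Δφ/2)+cosφ1·cosφ2·sin²(Δλ/2)=0.2308027005; c=2·atan2(√a, √(1-a))=1.002265464; dist=6371·c=6385.433 ≈ 6385.4 km; running total=6385.4 km
Leg 1 bearing: y=sinΔλ·cosφ2=-0.76556033, x=cosφ1·sinφ2-sinφ1·cosφ2·cosΔλ=0.35220540; θ=atan2(y, x)=-65.2946° <0 so +360° → 294.7054° ≈ 294.7°
Leg 2: φ1=0.6963637, φ2=0.3337558, Δφ=-0.3626079, Δλ=-0.7603265 rad; a=sin²(Δφ/2)+cosφ1·cosφ2·sin²(Δλ/2)=0.1323197706; c=2·atan2(√a, √(1-a))=0.744597895; dist=6371·c=4743.833 ≈ 4743.8 km; running total=11129.2 km
Leg 2 bearing: y=sinΔλ·cosφ2=-0.65112938, x=cosφ1·sinφ2-sinφ1·cosφ2·cosΔλ=-0.18781779; θ=atan2(y, x)=-106.0902° <0 so +360° → 253.9098° ≈ 253.9°
Leg 3: φ1=0.3337558, φ2=0.8522495, Δφ=0.5184937, Δλ=-1.2296927 rad; a=sin²(Δφ/2)+cosφ1·cosφ2·sin²(Δλ/2)=0.2726673621; c=2·atan2(√a, √(1-a))=1.098799964; dist=6371·c=7000.455 ≈ 7000.5 km; running total=18129.7 km
Leg 3 bearing: y=sinΔλ·cosφ2=-0.62036468, x=cosφ1·sinφ2-sinφ1·cosφ2·cosΔλ=0.63908305; θ=atan2(y, x)=-44.1485° <0 so +360° → 315.8515° ≈ 315.9°
Leg 4: φ1=0.8522495, φ2=-0.0223769, Δφ=-0.8746264, Δλ=0.6009570 rad; a=sin²(Δφ/2)+cosφ1·cosφ2·sin²(Δλ/2)=0.2370117899; c=2·atan2(√a, √(1-a))=1.016933565; dist=6371·c=6478.884 ≈ 6478.9 km; running total=24608.6 km
Leg 4 bearing: y=sinΔλ·cosφ2=0.56529051, x=cosφ1·sinφ2-sinφ1·cosφ2·cosΔλ=-0.63544901; θ=atan2(y, x)=138.3440° ≈ 138.3°
Leg 5: φ1=-0.0223769, φ2=0.2555721, Δφ=0.2779489, Δλ=1.4690698 rad; a=sin²(Δφ/2)+cosφ1·cosφ2·sin²(Δλ/2)=0.4537141578; c=2·atan2(√a, √(1-a))=1.478091914; dist=6371·c=9416.924 ≈ 9416.9 km; running total=34025.5 km
Leg 5 bearing: y=sinΔλ·cosφ2=0.96251708, x=cosφ1·sinφ2-sinφ1·cosφ2·cosΔλ=0.25493404; θ=atan2(y, x)=75.1652° ≈ 75.2°
Leg 6: φ1=0.2555721, φ2=0.3399395, Δφ=0.0843675, Δλ=-3.8411538 rad; a=sin²(Δφ/2)+cosφ1·cosφ2·sin²(Δλ/2)=0.8068098538; c=2·atan2(√a, √(1-a))=2.231433017; dist=6371·c=14216.460 ≈ 14216.5 km; running total=48242.0 km
Leg 6 bearing: y=sinΔλ·cosφ2=0.60703570, x=cosφ1·sinφ2-sinφ1·cosφ2·cosΔλ=0.50495397; θ=atan2(y, x)=50.2451° ≈ 50.2°
Leg 7: φ1=0.3399395, φ2=0.2569858, Δφ=-0.0829538, Δλ=1.4247297 rad; a=sin²(Δφ/2)+cosφ1·cosφ2·sin²(Δλ/2)=0.3912703442; c=2·atan2(√a, √(1-a))=1.351585594; dist=6371·c=8610.952 ≈ 8611.0 km; running total=56853.0 km
Leg 7 bearing: y=sinΔλ·cosφ2=0.95686141, x=cosφ1·sinφ2-sinφ1·cosφ2·cosΔλ=0.19268545; θ=atan2(y, x)=78.6145° ≈ 78.6°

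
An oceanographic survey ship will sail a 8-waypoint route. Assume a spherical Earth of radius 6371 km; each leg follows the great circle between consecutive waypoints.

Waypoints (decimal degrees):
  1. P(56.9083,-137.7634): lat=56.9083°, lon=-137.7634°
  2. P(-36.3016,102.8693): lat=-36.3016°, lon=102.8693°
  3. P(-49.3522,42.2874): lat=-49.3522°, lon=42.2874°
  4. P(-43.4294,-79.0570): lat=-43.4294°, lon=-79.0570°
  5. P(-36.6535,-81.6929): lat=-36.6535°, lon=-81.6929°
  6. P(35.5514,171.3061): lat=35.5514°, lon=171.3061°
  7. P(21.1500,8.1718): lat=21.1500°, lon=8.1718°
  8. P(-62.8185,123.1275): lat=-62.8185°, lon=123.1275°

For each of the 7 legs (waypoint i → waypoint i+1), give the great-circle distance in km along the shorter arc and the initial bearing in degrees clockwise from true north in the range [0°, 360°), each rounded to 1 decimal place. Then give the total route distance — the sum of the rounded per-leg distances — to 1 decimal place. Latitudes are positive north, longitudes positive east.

Leg 1: dist=15053.7 km, bearing=270.6°
Leg 2: dist=5004.3 km, bearing=233.4°
Leg 3: dist=8229.2 km, bearing=220.2°
Leg 4: dist=786.0 km, bearing=342.6°
Leg 5: dist=13626.3 km, bearing=292.6°
Leg 6: dist=13464.5 km, bearing=341.6°
Leg 7: dist=13348.7 km, bearing=151.4°
Total: 69512.7 km

Leg 1: φ1=0.9932372, φ2=-0.6335824, Δφ=-1.6268197, Δλ=4.1998329 rad; a=sin²(Δφ/2)+cosφ1·cosφ2·sin²(Δλ/2)=0.8558955086; c=2·atan2(√a, √(1-a))=2.362841138; dist=6371·c=15053.661 ≈ 15053.7 km; running total=15053.7 km
Leg 1 bearing: y=sinΔλ·cosφ2=-0.70234712, x=cosφ1·sinφ2-sinφ1·cosφ2·cosΔλ=0.00787808; θ=atan2(y, x)=-89.3574° <0 so +360° → 270.6426° ≈ 270.6°
Leg 2: φ1=-0.6335824, φ2=-0.8613584, Δφ=-0.2277759, Δλ=-1.0573536 rad; a=sin²(Δφ/2)+cosφ1·cosφ2·sin²(Δλ/2)=0.1464741373; c=2·atan2(√a, √(1-a))=0.785476021; dist=6371·c=5004.268 ≈ 5004.3 km; running total=20058.0 km
Leg 2 bearing: y=sinΔλ·cosφ2=-0.56741410, x=cosφ1·sinφ2-sinφ1·cosφ2·cosΔλ=-0.42204158; θ=atan2(y, x)=-126.6418° <0 so +360° → 233.3582° ≈ 233.4°
Leg 3: φ1=-0.8613584, φ2=-0.7579860, Δφ=0.1033724, Δλ=-2.1178593 rad; a=sin²(Δφ/2)+cosφ1·cosφ2·sin²(Δλ/2)=0.3622423919; c=2·atan2(√a, √(1-a))=1.291670706; dist=6371·c=8229.234 ≈ 8229.2 km; running total=28287.2 km
Leg 3 bearing: y=sinΔλ·cosφ2=-0.62023426, x=cosφ1·sinφ2-sinφ1·cosφ2·cosΔλ=-0.73443913; θ=atan2(y, x)=-139.8189° <0 so +360° → 220.1811° ≈ 220.2°
Leg 4: φ1=-0.7579860, φ2=-0.6397243, Δφ=0.1182618, Δλ=-0.0460051 rad; a=sin²(Δφ/2)+cosφ1·cosφ2·sin²(Δλ/2)=0.0038006080; c=2·atan2(√a, √(1-a))=0.123376379; dist=6371·c=786.031 ≈ 786.0 km; running total=29073.2 km
Leg 4 bearing: y=sinΔλ·cosφ2=-0.03689508, x=cosφ1·sinφ2-sinφ1·cosφ2·cosΔλ=0.11740275; θ=atan2(y, x)=-17.4459° <0 so +360° → 342.5541° ≈ 342.6°
Leg 5: φ1=-0.6397243, φ2=0.6204890, Δφ=1.2602132, Δλ=4.4156656 rad; a=sin²(Δφ/2)+cosφ1·cosφ2·sin²(Δλ/2)=0.7689733470; c=2·atan2(√a, √(1-a))=2.138795764; dist=6371·c=13626.268 ≈ 13626.3 km; running total=42699.5 km
Leg 5 bearing: y=sinΔλ·cosφ2=-0.77803989, x=cosφ1·sinφ2-sinφ1·cosφ2·cosΔλ=0.32444920; θ=atan2(y, x)=-67.3635° <0 so +360° → 292.6365° ≈ 292.6°
Leg 6: φ1=0.6204890, φ2=0.3691371, Δφ=-0.2513518, Δλ=-2.8472307 rad; a=sin²(Δφ/2)+cosφ1·cosφ2·sin²(Δλ/2)=0.7581824533; c=2·atan2(√a, √(1-a))=2.113397042; dist=6371·c=13464.453 ≈ 13464.5 km; running total=56164.0 km
Leg 6 bearing: y=sinΔλ·cosφ2=-0.27058595, x=cosφ1·sinφ2-sinφ1·cosφ2·cosΔλ=0.81249648; θ=atan2(y, x)=-18.4193° <0 so +360° → 341.5807° ≈ 341.6°
Leg 7: φ1=0.3691371, φ2=-1.0963897, Δφ=-1.4655268, Δλ=2.0063555 rad; a=sin²(Δφ/2)+cosφ1·cosφ2·sin²(Δλ/2)=0.7503588857; c=2·atan2(√a, √(1-a))=2.095224112; dist=6371·c=13348.673 ≈ 13348.7 km; running total=69512.7 km
Leg 7 bearing: y=sinΔλ·cosφ2=0.41416026, x=cosφ1·sinφ2-sinφ1·cosφ2·cosΔλ=-0.76010065; θ=atan2(y, x)=151.4151° ≈ 151.4°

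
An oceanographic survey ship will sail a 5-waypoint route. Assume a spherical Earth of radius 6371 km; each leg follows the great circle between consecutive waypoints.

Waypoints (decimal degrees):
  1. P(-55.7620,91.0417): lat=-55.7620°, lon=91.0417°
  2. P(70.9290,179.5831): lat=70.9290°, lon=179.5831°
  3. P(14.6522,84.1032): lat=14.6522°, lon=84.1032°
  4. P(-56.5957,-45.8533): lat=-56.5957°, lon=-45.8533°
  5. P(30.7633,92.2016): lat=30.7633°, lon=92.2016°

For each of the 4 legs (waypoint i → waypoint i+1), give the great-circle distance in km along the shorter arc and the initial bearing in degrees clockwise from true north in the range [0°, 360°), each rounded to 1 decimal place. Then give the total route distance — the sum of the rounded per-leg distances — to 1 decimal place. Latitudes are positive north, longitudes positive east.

Leg 1: dist=15673.5 km, bearing=31.2°
Leg 2: dist=8666.9 km, bearing=280.0°
Leg 3: dist=13742.5 km, bearing=210.4°
Leg 4: dist=15695.9 km, bearing=113.7°
Total: 53778.8 km

Leg 1: φ1=-0.9732305, φ2=1.2379446, Δφ=2.2111751, Δλ=1.5453390 rad; a=sin²(Δφ/2)+cosφ1·cosφ2·sin²(Δλ/2)=0.8883269219; c=2·atan2(√a, √(1-a))=2.460132640; dist=6371·c=15673.505 ≈ 15673.5 km; running total=15673.5 km
Leg 1 bearing: y=sinΔλ·cosφ2=0.32663370, x=cosφ1·sinφ2-sinφ1·cosφ2·cosΔλ=0.53862717; θ=atan2(y, x)=31.2334° ≈ 31.2°
Leg 2: φ1=1.2379446, φ2=0.2557291, Δφ=-0.9822155, Δλ=-1.6664386 rad; a=sin²(Δφ/2)+cosφ1·cosφ2·sin²(Δλ/2)=0.3955601160; c=2·atan2(√a, √(1-a))=1.360367008; dist=6371·c=8666.898 ≈ 8666.9 km; running total=24340.4 km
Leg 2 bearing: y=sinΔλ·cosφ2=-0.96305751, x=cosφ1·sinφ2-sinφ1·cosφ2·cosΔλ=0.16996906; θ=atan2(y, x)=-79.9910° <0 so +360° → 280.0090° ≈ 280.0°
Leg 3: φ1=0.2557291, φ2=-0.9877813, Δφ=-1.2435104, Δλ=-2.2681688 rad; a=sin²(Δφ/2)+cosφ1·cosφ2·sin²(Δλ/2)=0.7766145437; c=2·atan2(√a, √(1-a))=2.157031917; dist=6371·c=13742.450 ≈ 13742.5 km; running total=38082.9 km
Leg 3 bearing: y=sinΔλ·cosφ2=-0.42200926, x=cosφ1·sinφ2-sinφ1·cosφ2·cosΔλ=-0.71822403; θ=atan2(y, x)=-149.5626° <0 so +360° → 210.4374° ≈ 210.4°
Leg 4: φ1=-0.9877813, φ2=0.5369209, Δφ=1.5247022, Δλ=2.4095126 rad; a=sin²(Δφ/2)+cosφ1·cosφ2·sin²(Δλ/2)=0.8894319284; c=2·atan2(√a, √(1-a))=2.463648628; dist=6371·c=15695.905 ≈ 15695.9 km; running total=53778.8 km
Leg 4 bearing: y=sinΔλ·cosφ2=0.57436356, x=cosφ1·sinφ2-sinφ1·cosφ2·cosΔλ=-0.25194759; θ=atan2(y, x)=113.6849° ≈ 113.7°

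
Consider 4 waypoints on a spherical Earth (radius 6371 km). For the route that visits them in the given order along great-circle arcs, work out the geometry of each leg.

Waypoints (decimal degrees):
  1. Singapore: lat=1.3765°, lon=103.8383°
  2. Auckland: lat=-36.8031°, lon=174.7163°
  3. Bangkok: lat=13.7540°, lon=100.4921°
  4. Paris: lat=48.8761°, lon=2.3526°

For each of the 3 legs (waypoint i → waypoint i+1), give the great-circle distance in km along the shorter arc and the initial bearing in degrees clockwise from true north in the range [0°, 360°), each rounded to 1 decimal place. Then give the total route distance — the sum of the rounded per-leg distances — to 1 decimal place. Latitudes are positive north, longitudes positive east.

Leg 1: φ1=0.0240245, φ2=-0.6423353, Δφ=-0.6663597, Δλ=1.2370545 rad; a=sin²(Δφ/2)+cosφ1·cosφ2·sin²(Δλ/2)=0.3760865155; c=2·atan2(√a, √(1-a))=1.320359721; dist=6371·c=8412.012 ≈ 8412.0 km; running total=8412.0 km
Leg 1 bearing: y=sinΔλ·cosφ2=0.75651895, x=cosφ1·sinφ2-sinφ1·cosφ2·cosΔλ=-0.60519490; θ=atan2(y, x)=128.6589° ≈ 128.7°
Leg 2: φ1=-0.6423353, φ2=0.2400526, Δφ=0.8823879, Δλ=-1.2954567 rad; a=sin²(Δφ/2)+cosφ1·cosφ2·sin²(Δλ/2)=0.4654917166; c=2·atan2(√a, √(1-a))=1.501724851; dist=6371·c=9567.489 ≈ 9567.5 km; running total=17979.5 km
Leg 2 bearing: y=sinΔλ·cosφ2=-0.93473847, x=cosφ1·sinφ2-sinφ1·cosφ2·cosΔλ=0.34856951; θ=atan2(y, x)=-69.5492° <0 so +360° → 290.4508° ≈ 290.5°
Leg 3: φ1=0.2400526, φ2=0.8530489, Δφ=0.6129963, Δλ=-1.7128574 rad; a=sin²(Δφ/2)+cosφ1·cosφ2·sin²(Δλ/2)=0.4556753690; c=2·atan2(√a, √(1-a))=1.482030541; dist=6371·c=9442.017 ≈ 9442.0 km; running total=27421.5 km
Leg 3 bearing: y=sinΔλ·cosφ2=-0.65106415, x=cosφ1·sinφ2-sinφ1·cosφ2·cosΔλ=0.75382809; θ=atan2(y, x)=-40.8164° <0 so +360° → 319.1836° ≈ 319.2°

Leg 1: dist=8412.0 km, bearing=128.7°
Leg 2: dist=9567.5 km, bearing=290.5°
Leg 3: dist=9442.0 km, bearing=319.2°
Total: 27421.5 km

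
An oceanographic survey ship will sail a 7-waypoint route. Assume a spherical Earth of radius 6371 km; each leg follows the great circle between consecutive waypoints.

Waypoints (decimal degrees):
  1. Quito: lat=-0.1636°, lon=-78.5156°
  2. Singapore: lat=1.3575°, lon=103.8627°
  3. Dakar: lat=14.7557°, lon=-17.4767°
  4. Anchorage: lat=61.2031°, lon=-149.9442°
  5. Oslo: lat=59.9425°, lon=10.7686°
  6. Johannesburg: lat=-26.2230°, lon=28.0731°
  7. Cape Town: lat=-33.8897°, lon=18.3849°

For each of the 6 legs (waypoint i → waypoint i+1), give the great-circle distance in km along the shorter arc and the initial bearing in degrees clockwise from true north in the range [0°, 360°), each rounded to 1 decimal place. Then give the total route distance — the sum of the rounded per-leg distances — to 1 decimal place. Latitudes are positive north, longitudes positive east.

Leg 1: φ1=-0.0028554, φ2=0.0236928, Δφ=0.0265482, Δλ=3.1831018 rad; a=sin²(Δφ/2)+cosφ1·cosφ2·sin²(Δλ/2)=0.9994608855; c=2·atan2(√a, √(1-a))=3.095150801; dist=6371·c=19719.206 ≈ 19719.2 km; running total=19719.2 km
Leg 1 bearing: y=sinΔλ·cosφ2=-0.04148560, x=cosφ1·sinφ2-sinφ1·cosφ2·cosΔλ=0.02083844; θ=atan2(y, x)=-63.3294° <0 so +360° → 296.6706° ≈ 296.7°
Leg 2: φ1=0.0236928, φ2=0.2575355, Δφ=0.2338427, Δλ=-2.1177720 rad; a=sin²(Δφ/2)+cosφ1·cosφ2·sin²(Δλ/2)=0.7483893234; c=2·atan2(√a, √(1-a))=2.090679381; dist=6371·c=13319.718 ≈ 13319.7 km; running total=33038.9 km
Leg 2 bearing: y=sinΔλ·cosφ2=-0.82593363, x=cosφ1·sinφ2-sinφ1·cosφ2·cosΔλ=0.26654196; θ=atan2(y, x)=-72.1143° <0 so +360° → 287.8857° ≈ 287.9°
Leg 3: φ1=0.2575355, φ2=1.0681956, Δφ=0.8106601, Δλ=-2.3119940 rad; a=sin²(Δφ/2)+cosφ1·cosφ2·sin²(Δλ/2)=0.5456540793; c=2·atan2(√a, √(1-a))=1.662231839; dist=6371·c=10590.079 ≈ 10590.1 km; running total=43629.0 km
Leg 3 bearing: y=sinΔλ·cosφ2=-0.35533565, x=cosφ1·sinφ2-sinφ1·cosφ2·cosΔλ=0.93026845; θ=atan2(y, x)=-20.9054° <0 so +360° → 339.0946° ≈ 339.1°
Leg 4: φ1=1.0681956, φ2=1.0461940, Δφ=-0.0220016, Δλ=2.8049675 rad; a=sin²(Δφ/2)+cosφ1·cosφ2·sin²(Δλ/2)=0.2346219643; c=2·atan2(√a, √(1-a))=1.011303917; dist=6371·c=6443.017 ≈ 6443.0 km; running total=50072.0 km
Leg 4 bearing: y=sinΔλ·cosφ2=0.16543876, x=cosφ1·sinφ2-sinφ1·cosφ2·cosΔλ=0.83122080; θ=atan2(y, x)=11.2565° ≈ 11.3°
Leg 5: φ1=1.0461940, φ2=-0.4576777, Δφ=-1.5038717, Δλ=0.3020205 rad; a=sin²(Δφ/2)+cosφ1·cosφ2·sin²(Δλ/2)=0.4767313343; c=2·atan2(√a, √(1-a))=1.524242181; dist=6371·c=9710.947 ≈ 9710.9 km; running total=59782.9 km
Leg 5 bearing: y=sinΔλ·cosφ2=0.26683664, x=cosφ1·sinφ2-sinφ1·cosφ2·cosΔλ=-0.96261752; θ=atan2(y, x)=164.5067° ≈ 164.5°
Leg 6: φ1=-0.4576777, φ2=-0.5914868, Δφ=-0.1338092, Δλ=-0.1690910 rad; a=sin²(Δφ/2)+cosφ1·cosφ2·sin²(Δλ/2)=0.0097797931; c=2·atan2(√a, √(1-a))=0.198109484; dist=6371·c=1262.156 ≈ 1262.2 km; running total=61045.1 km
Leg 6 bearing: y=sinΔλ·cosφ2=-0.13969663, x=cosφ1·sinφ2-sinφ1·cosφ2·cosΔλ=-0.13864143; θ=atan2(y, x)=-134.7828° <0 so +360° → 225.2172° ≈ 225.2°

Leg 1: dist=19719.2 km, bearing=296.7°
Leg 2: dist=13319.7 km, bearing=287.9°
Leg 3: dist=10590.1 km, bearing=339.1°
Leg 4: dist=6443.0 km, bearing=11.3°
Leg 5: dist=9710.9 km, bearing=164.5°
Leg 6: dist=1262.2 km, bearing=225.2°
Total: 61045.1 km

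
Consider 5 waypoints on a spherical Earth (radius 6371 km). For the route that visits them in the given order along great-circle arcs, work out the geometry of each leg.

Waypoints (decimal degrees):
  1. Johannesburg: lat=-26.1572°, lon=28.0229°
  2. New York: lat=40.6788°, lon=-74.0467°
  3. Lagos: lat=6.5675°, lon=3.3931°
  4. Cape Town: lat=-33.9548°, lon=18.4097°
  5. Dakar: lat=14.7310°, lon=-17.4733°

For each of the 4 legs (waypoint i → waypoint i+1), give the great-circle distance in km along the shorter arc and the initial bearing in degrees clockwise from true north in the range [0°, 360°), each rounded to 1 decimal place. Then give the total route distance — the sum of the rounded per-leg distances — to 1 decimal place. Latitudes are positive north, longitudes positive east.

Leg 1: dist=12837.2 km, bearing=304.8°
Leg 2: dist=8474.0 km, bearing=93.2°
Leg 3: dist=4775.2 km, bearing=161.6°
Leg 4: dist=6613.1 km, bearing=318.8°
Total: 32699.5 km

Leg 1: φ1=-0.4565293, φ2=0.7099790, Δφ=1.1665083, Δλ=-1.7814506 rad; a=sin²(Δφ/2)+cosφ1·cosφ2·sin²(Δλ/2)=0.7148402264; c=2·atan2(√a, √(1-a))=2.014935194; dist=6371·c=12837.152 ≈ 12837.2 km; running total=12837.2 km
Leg 1 bearing: y=sinΔλ·cosφ2=-0.74161116, x=cosφ1·sinφ2-sinφ1·cosφ2·cosΔλ=0.51515784; θ=atan2(y, x)=-55.2143° <0 so +360° → 304.7857° ≈ 304.8°
Leg 2: φ1=0.7099790, φ2=0.1146245, Δφ=-0.5953545, Δλ=1.3515795 rad; a=sin²(Δφ/2)+cosφ1·cosφ2·sin²(Δλ/2)=0.3808055478; c=2·atan2(√a, √(1-a))=1.330089737; dist=6371·c=8474.002 ≈ 8474.0 km; running total=21311.2 km
Leg 2 bearing: y=sinΔλ·cosφ2=0.96966291, x=cosφ1·sinφ2-sinφ1·cosφ2·cosΔλ=-0.05407938; θ=atan2(y, x)=93.1922° ≈ 93.2°
Leg 3: φ1=0.1146245, φ2=-0.5926231, Δφ=-0.7072476, Δλ=0.2620891 rad; a=sin²(Δφ/2)+cosφ1·cosφ2·sin²(Δλ/2)=0.1339935039; c=2·atan2(√a, √(1-a))=0.749524372; dist=6371·c=4775.220 ≈ 4775.2 km; running total=26086.4 km
Leg 3 bearing: y=sinΔλ·cosφ2=0.21491694, x=cosφ1·sinφ2-sinφ1·cosφ2·cosΔλ=-0.64650420; θ=atan2(y, x)=161.6117° ≈ 161.6°
Leg 4: φ1=-0.5926231, φ2=0.2571045, Δφ=0.8497275, Δλ=-0.6262765 rad; a=sin²(Δφ/2)+cosφ1·cosφ2·sin²(Δλ/2)=0.2460299153; c=2·atan2(√a, √(1-a))=1.038004507; dist=6371·c=6613.127 ≈ 6613.1 km; running total=32699.5 km
Leg 4 bearing: y=sinΔλ·cosφ2=-0.56686601, x=cosφ1·sinφ2-sinφ1·cosφ2·cosΔλ=0.64858285; θ=atan2(y, x)=-41.1537° <0 so +360° → 318.8463° ≈ 318.8°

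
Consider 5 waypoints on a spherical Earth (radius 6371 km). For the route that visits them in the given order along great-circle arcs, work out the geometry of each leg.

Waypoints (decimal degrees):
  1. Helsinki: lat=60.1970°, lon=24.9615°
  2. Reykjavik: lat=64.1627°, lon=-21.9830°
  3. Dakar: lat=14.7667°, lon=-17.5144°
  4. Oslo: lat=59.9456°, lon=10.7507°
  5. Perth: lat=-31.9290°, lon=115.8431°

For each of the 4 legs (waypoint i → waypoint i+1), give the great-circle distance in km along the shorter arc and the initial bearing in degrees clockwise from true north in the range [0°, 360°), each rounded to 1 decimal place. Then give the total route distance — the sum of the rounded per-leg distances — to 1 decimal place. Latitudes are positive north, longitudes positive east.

Leg 1: dist=2417.3 km, bearing=300.7°
Leg 2: dist=5503.3 km, bearing=174.3°
Leg 3: dist=5523.4 km, bearing=18.1°
Leg 4: dist=13859.5 km, bearing=95.1°
Total: 27303.5 km

Leg 1: φ1=1.0506358, φ2=1.1198504, Δφ=0.0692145, Δλ=-0.8193361 rad; a=sin²(Δφ/2)+cosφ1·cosφ2·sin²(Δλ/2)=0.0355615907; c=2·atan2(√a, √(1-a))=0.379427545; dist=6371·c=2417.333 ≈ 2417.3 km; running total=2417.3 km
Leg 1 bearing: y=sinΔλ·cosφ2=-0.31844840, x=cosφ1·sinφ2-sinφ1·cosφ2·cosΔλ=0.18915197; θ=atan2(y, x)=-59.2905° <0 so +360° → 300.7095° ≈ 300.7°
Leg 2: φ1=1.1198504, φ2=0.2577275, Δφ=-0.8621228, Δλ=0.0779918 rad; a=sin²(Δφ/2)+cosφ1·cosφ2·sin²(Δλ/2)=0.1752269129; c=2·atan2(√a, √(1-a))=0.863808929; dist=6371·c=5503.327 ≈ 5503.3 km; running total=7920.6 km
Leg 2 bearing: y=sinΔλ·cosφ2=0.07533941, x=cosφ1·sinφ2-sinφ1·cosφ2·cosΔλ=-0.75658029; θ=atan2(y, x)=174.3133° ≈ 174.3°
Leg 3: φ1=0.2577275, φ2=1.0462481, Δφ=0.7885206, Δλ=0.4933191 rad; a=sin²(Δφ/2)+cosφ1·cosφ2·sin²(Δλ/2)=0.1764236361; c=2·atan2(√a, √(1-a))=0.866952649; dist=6371·c=5523.355 ≈ 5523.4 km; running total=13444.0 km
Leg 3 bearing: y=sinΔλ·cosφ2=0.23716518, x=cosφ1·sinφ2-sinφ1·cosφ2·cosΔλ=0.72453159; θ=atan2(y, x)=18.1251° ≈ 18.1°
Leg 4: φ1=1.0462481, φ2=-0.5572662, Δφ=-1.6035143, Δλ=1.8342084 rad; a=sin²(Δφ/2)+cosφ1·cosφ2·sin²(Δλ/2)=0.7842173772; c=2·atan2(√a, √(1-a))=2.175398423; dist=6371·c=13859.463 ≈ 13859.5 km; running total=27303.5 km
Leg 4 bearing: y=sinΔλ·cosφ2=0.81942991, x=cosφ1·sinφ2-sinφ1·cosφ2·cosΔλ=-0.07359722; θ=atan2(y, x)=95.1323° ≈ 95.1°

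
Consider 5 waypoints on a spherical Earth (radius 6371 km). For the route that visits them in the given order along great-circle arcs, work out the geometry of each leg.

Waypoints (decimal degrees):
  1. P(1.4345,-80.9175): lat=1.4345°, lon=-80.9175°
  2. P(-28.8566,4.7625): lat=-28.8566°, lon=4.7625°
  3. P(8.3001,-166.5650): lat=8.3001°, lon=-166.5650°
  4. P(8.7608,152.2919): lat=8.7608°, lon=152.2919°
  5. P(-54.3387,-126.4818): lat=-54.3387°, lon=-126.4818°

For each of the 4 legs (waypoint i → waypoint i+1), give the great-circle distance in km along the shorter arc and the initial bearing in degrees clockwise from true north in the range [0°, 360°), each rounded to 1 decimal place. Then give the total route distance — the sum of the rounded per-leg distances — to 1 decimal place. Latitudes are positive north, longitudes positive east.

Leg 1: dist=9664.2 km, bearing=119.0°
Leg 2: dist=17555.8 km, bearing=203.3°
Leg 3: dist=4522.3 km, bearing=273.8°
Leg 4: dist=10236.1 km, bearing=144.8°
Total: 41978.4 km

Leg 1: φ1=0.0250367, φ2=-0.5036427, Δφ=-0.5286794, Δλ=1.4953981 rad; a=sin²(Δφ/2)+cosφ1·cosφ2·sin²(Δλ/2)=0.4730645623; c=2·atan2(√a, √(1-a))=1.516899361; dist=6371·c=9664.166 ≈ 9664.2 km; running total=9664.2 km
Leg 1 bearing: y=sinΔλ·cosφ2=0.87334203, x=cosφ1·sinφ2-sinφ1·cosφ2·cosΔλ=-0.48411944; θ=atan2(y, x)=119.0009° ≈ 119.0°
Leg 2: φ1=-0.5036427, φ2=0.1448641, Δφ=0.6485068, Δλ=-2.9902290 rad; a=sin²(Δφ/2)+cosφ1·cosφ2·sin²(Δλ/2)=0.9632086817; c=2·atan2(√a, √(1-a))=2.755579249; dist=6371·c=17555.795 ≈ 17555.8 km; running total=27220.0 km
Leg 2 bearing: y=sinΔλ·cosφ2=-0.14920695, x=cosφ1·sinφ2-sinφ1·cosφ2·cosΔλ=-0.34567059; θ=atan2(y, x)=-156.6528° <0 so +360° → 203.3472° ≈ 203.3°
Leg 3: φ1=0.1448641, φ2=0.1529048, Δφ=0.0080407, Δλ=5.5651027 rad; a=sin²(Δφ/2)+cosφ1·cosφ2·sin²(Δλ/2)=0.1207631803; c=2·atan2(√a, √(1-a))=0.709828523; dist=6371·c=4522.318 ≈ 4522.3 km; running total=31742.3 km
Leg 3 bearing: y=sinΔλ·cosφ2=-0.65026559, x=cosφ1·sinφ2-sinφ1·cosφ2·cosΔλ=0.04327125; θ=atan2(y, x)=-86.1929° <0 so +360° → 273.8071° ≈ 273.8°
Leg 4: φ1=0.1529048, φ2=-0.9483892, Δφ=-1.1012940, Δλ=-4.8655189 rad; a=sin²(Δφ/2)+cosφ1·cosφ2·sin²(Δλ/2)=0.5179302786; c=2·atan2(√a, √(1-a))=1.606664574; dist=6371·c=10236.060 ≈ 10236.1 km; running total=41978.4 km
Leg 4 bearing: y=sinΔλ·cosφ2=0.57617068, x=cosφ1·sinφ2-sinφ1·cosφ2·cosΔλ=-0.81654233; θ=atan2(y, x)=144.7923° ≈ 144.8°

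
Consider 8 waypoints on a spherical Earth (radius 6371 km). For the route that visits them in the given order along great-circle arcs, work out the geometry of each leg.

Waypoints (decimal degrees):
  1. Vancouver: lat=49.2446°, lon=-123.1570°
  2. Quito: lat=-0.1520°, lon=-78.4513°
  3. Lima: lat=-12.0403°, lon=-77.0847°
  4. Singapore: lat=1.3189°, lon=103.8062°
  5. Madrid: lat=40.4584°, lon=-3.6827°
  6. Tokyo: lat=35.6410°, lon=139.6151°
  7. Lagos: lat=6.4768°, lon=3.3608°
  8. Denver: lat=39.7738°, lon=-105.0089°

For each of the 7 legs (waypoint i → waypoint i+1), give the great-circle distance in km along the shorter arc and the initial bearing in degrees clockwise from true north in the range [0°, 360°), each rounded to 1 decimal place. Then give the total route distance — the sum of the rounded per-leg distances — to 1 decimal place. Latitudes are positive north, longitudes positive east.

Leg 1: dist=6948.1 km, bearing=127.5°
Leg 2: dist=1330.5 km, bearing=173.5°
Leg 3: dist=18818.9 km, bearing=184.8°
Leg 4: dist=11379.4 km, bearing=312.0°
Leg 5: dist=10758.8 km, bearing=29.3°
Leg 6: dist=13473.8 km, bearing=306.6°
Leg 7: dist=11086.2 km, bearing=312.3°
Total: 73795.7 km

Leg 1: φ1=0.8594804, φ2=-0.0026529, Δφ=-0.8621333, Δλ=0.7802617 rad; a=sin²(Δφ/2)+cosφ1·cosφ2·sin²(Δλ/2)=0.2690124300; c=2·atan2(√a, √(1-a))=1.090575383; dist=6371·c=6948.056 ≈ 6948.1 km; running total=6948.1 km
Leg 1 bearing: y=sinΔλ·cosφ2=0.70346294, x=cosφ1·sinφ2-sinφ1·cosφ2·cosΔλ=-0.54011005; θ=atan2(y, x)=127.5166° ≈ 127.5°
Leg 2: φ1=-0.0026529, φ2=-0.2101429, Δφ=-0.2074900, Δλ=0.0238517 rad; a=sin²(Δφ/2)+cosφ1·cosφ2·sin²(Δλ/2)=0.0108635535; c=2·atan2(√a, √(1-a))=0.208836031; dist=6371·c=1330.494 ≈ 1330.5 km; running total=8278.6 km
Leg 2 bearing: y=sinΔλ·cosφ2=0.02332475, x=cosφ1·sinφ2-sinφ1·cosφ2·cosΔλ=-0.20600510; θ=atan2(y, x)=173.5402° ≈ 173.5°
Leg 3: φ1=-0.2101429, φ2=0.0230191, Δφ=0.2331620, Δλ=3.1571418 rad; a=sin²(Δφ/2)+cosφ1·cosφ2·sin²(Δλ/2)=0.9912125933; c=2·atan2(√a, √(1-a))=2.953834645; dist=6371·c=18818.881 ≈ 18818.9 km; running total=27097.5 km
Leg 3 bearing: y=sinΔλ·cosφ2=-0.01554439, x=cosφ1·sinφ2-sinφ1·cosφ2·cosΔλ=-0.18600840; θ=atan2(y, x)=-175.2230° <0 so +360° → 184.7770° ≈ 184.8°
Leg 4: φ1=0.0230191, φ2=0.7061323, Δφ=0.6831131, Δλ=-1.8760352 rad; a=sin²(Δφ/2)+cosφ1·cosφ2·sin²(Δλ/2)=0.6068316712; c=2·atan2(√a, √(1-a))=1.786119697; dist=6371·c=11379.369 ≈ 11379.4 km; running total=38476.9 km
Leg 4 bearing: y=sinΔλ·cosφ2=-0.72570589, x=cosφ1·sinφ2-sinφ1·cosφ2·cosΔλ=0.65398695; θ=atan2(y, x)=-47.9757° <0 so +360° → 312.0243° ≈ 312.0°
Leg 5: φ1=0.7061323, φ2=0.6220528, Δφ=-0.0840795, Δλ=2.5010184 rad; a=sin²(Δφ/2)+cosφ1·cosφ2·sin²(Δλ/2)=0.5588257158; c=2·atan2(√a, √(1-a))=1.688720882; dist=6371·c=10758.841 ≈ 10758.8 km; running total=49235.7 km
Leg 5 bearing: y=sinΔλ·cosφ2=0.48570541, x=cosφ1·sinφ2-sinφ1·cosφ2·cosΔλ=0.86616880; θ=atan2(y, x)=29.2816° ≈ 29.3°
Leg 6: φ1=0.6220528, φ2=0.1130415, Δφ=-0.5090113, Δλ=-2.3780862 rad; a=sin²(Δφ/2)+cosφ1·cosφ2·sin²(Δλ/2)=0.7588095631; c=2·atan2(√a, √(1-a))=2.114862269; dist=6371·c=13473.788 ≈ 13473.8 km; running total=62709.5 km
Leg 6 bearing: y=sinΔλ·cosφ2=-0.68704568, x=cosφ1·sinφ2-sinφ1·cosφ2·cosΔλ=0.50993987; θ=atan2(y, x)=-53.4164° <0 so +360° → 306.5836° ≈ 306.6°
Leg 7: φ1=0.1130415, φ2=0.6941838, Δφ=0.5811423, Δλ=-1.8914081 rad; a=sin²(Δφ/2)+cosφ1·cosφ2·sin²(Δλ/2)=0.5842517009; c=2·atan2(√a, √(1-a))=1.740107490; dist=6371·c=11086.225 ≈ 11086.2 km; running total=73795.7 km
Leg 7 bearing: y=sinΔλ·cosφ2=-0.72941167, x=cosφ1·sinφ2-sinφ1·cosφ2·cosΔλ=0.66299715; θ=atan2(y, x)=-47.7308° <0 so +360° → 312.2692° ≈ 312.3°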